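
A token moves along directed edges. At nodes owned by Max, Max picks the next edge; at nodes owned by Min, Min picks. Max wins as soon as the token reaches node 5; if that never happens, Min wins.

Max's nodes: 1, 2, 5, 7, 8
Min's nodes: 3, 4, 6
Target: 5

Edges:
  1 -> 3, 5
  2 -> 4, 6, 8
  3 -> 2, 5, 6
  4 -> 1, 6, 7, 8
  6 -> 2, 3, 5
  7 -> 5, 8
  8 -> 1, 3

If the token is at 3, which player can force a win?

A0 = {5}
A1: add {1, 7} — 1 (Max) has 1→5; 7 (Max) has 7→5.
A2: add {8} — 8 (Max) has 8→1.
A3: add {2} — 2 (Max) has 2→8.
A4 = A3; e.g. 3 (Min) can still go to 6. Fixed point.
3 never enters the attractor, so Min can avoid the target forever.

Min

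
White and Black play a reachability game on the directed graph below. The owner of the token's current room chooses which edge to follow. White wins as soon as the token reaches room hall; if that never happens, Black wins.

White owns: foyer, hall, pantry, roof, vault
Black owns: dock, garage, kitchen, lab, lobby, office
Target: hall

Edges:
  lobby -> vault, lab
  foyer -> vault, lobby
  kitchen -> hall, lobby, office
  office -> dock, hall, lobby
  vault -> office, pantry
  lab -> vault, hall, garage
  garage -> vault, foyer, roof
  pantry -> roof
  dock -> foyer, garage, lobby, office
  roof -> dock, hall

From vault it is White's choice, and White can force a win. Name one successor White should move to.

pantry

A0 = {hall}
A1: add {roof} — roof (White) has roof→hall.
A2: add {pantry} — pantry (White) has pantry→roof.
A3: add {vault} — vault (White) has vault→pantry.
A4: add {foyer} — foyer (White) has foyer→vault.
A5: add {garage} — garage (Black): all of {vault, foyer, roof} already in.
A6: add {lab} — lab (Black): all of {vault, hall, garage} already in.
A7: add {lobby} — lobby (Black): all of {vault, lab} already in.
A8 = A7; e.g. kitchen (Black) can still go to office. Fixed point.
From vault, successor pantry is in the attractor (rank 2); the other successor office is not.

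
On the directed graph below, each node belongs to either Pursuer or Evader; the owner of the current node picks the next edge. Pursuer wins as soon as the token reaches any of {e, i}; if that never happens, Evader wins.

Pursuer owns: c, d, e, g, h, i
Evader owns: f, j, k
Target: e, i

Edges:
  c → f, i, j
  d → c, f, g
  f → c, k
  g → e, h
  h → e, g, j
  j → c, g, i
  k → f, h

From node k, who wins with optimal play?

Evader

A0 = {e, i}
A1: add {c, g, h} — c (Pursuer) has c→i; g (Pursuer) has g→e; h (Pursuer) has h→e.
A2: add {d, j} — d (Pursuer) has d→c; j (Evader): all of {c, g, i} already in.
A3 = A2; e.g. f (Evader) can still go to k. Fixed point.
k never enters the attractor, so Evader can avoid the target forever.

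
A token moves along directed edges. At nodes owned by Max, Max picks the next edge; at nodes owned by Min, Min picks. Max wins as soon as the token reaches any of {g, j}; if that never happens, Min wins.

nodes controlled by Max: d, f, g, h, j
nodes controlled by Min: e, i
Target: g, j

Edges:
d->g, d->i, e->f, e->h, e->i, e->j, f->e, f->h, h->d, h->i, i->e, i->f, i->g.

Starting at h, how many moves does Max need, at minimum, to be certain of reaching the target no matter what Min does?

A0 = {g, j}
A1: add {d} — d (Max) has d→g.
A2: add {h} — h (Max) has h→d.
h enters the attractor at level 2, so Max can force the target in 2 moves from there.

2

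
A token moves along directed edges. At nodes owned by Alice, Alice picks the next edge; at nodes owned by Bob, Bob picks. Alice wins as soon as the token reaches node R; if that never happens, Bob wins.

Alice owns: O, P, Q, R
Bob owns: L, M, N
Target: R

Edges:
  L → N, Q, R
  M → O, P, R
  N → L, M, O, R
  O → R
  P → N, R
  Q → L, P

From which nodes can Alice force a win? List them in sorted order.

M, O, P, Q, R

A0 = {R}
A1: add {O, P} — O (Alice) has O→R; P (Alice) has P→R.
A2: add {M, Q} — M (Bob): all of {O, P, R} already in; Q (Alice) has Q→P.
A3 = A2; e.g. L (Bob) can still go to N. Fixed point.
Alice's winning region = {M, O, P, Q, R}.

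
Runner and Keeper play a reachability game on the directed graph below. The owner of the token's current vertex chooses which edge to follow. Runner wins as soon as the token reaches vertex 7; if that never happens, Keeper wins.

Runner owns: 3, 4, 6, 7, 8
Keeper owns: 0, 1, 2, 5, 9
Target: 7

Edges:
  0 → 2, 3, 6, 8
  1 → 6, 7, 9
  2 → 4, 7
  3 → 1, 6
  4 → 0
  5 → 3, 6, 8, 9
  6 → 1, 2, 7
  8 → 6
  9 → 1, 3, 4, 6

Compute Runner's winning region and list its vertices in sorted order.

A0 = {7}
A1: add {6} — 6 (Runner) has 6→7.
A2: add {3, 8} — 3 (Runner) has 3→6; 8 (Runner) has 8→6.
A3 = A2; e.g. 0 (Keeper) can still go to 2. Fixed point.
Runner's winning region = {3, 6, 7, 8}.

3, 6, 7, 8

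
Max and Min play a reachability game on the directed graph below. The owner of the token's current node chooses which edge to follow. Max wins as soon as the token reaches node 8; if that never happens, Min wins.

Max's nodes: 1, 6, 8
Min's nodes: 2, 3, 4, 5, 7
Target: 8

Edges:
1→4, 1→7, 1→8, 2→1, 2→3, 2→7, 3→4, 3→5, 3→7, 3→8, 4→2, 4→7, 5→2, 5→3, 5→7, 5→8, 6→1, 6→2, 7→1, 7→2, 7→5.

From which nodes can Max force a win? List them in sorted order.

1, 6, 8

A0 = {8}
A1: add {1} — 1 (Max) has 1→8.
A2: add {6} — 6 (Max) has 6→1.
A3 = A2; e.g. 2 (Min) can still go to 3. Fixed point.
Max's winning region = {1, 6, 8}.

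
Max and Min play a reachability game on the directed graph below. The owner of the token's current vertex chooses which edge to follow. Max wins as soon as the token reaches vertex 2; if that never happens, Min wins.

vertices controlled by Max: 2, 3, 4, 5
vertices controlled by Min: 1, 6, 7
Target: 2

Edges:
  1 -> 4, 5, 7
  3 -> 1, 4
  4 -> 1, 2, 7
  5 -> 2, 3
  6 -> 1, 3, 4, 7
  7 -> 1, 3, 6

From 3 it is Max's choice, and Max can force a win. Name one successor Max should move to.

4

A0 = {2}
A1: add {4, 5} — 4 (Max) has 4→2; 5 (Max) has 5→2.
A2: add {3} — 3 (Max) has 3→4.
A3 = A2; e.g. 1 (Min) can still go to 7. Fixed point.
From 3, successor 4 is in the attractor (rank 1); the other successor 1 is not.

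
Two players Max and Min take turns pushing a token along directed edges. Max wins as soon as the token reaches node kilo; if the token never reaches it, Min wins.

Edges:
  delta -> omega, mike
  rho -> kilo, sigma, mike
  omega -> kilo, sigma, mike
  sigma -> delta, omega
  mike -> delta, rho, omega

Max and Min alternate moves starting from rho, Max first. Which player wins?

Track states (vertex, player-to-move).
A0 = {(kilo,Max), (kilo,Min)}
A1: add {(rho,Max), (omega,Max)}.
(rho,Max) ∈ A1 ⇒ Max forces the target.

Max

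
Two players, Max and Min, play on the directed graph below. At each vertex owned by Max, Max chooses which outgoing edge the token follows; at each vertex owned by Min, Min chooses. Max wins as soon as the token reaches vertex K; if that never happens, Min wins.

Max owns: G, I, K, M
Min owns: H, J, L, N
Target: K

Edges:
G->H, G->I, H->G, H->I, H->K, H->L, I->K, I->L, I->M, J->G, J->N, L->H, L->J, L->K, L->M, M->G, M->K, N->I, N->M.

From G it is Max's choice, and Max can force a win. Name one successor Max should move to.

A0 = {K}
A1: add {I, M} — I (Max) has I→K; M (Max) has M→K.
A2: add {G, N} — G (Max) has G→I; N (Min): all of {I, M} already in.
A3: add {J} — J (Min): all of {G, N} already in.
A4 = A3; e.g. H (Min) can still go to L. Fixed point.
From G, successor I is in the attractor (rank 1); the other successor H is not.

I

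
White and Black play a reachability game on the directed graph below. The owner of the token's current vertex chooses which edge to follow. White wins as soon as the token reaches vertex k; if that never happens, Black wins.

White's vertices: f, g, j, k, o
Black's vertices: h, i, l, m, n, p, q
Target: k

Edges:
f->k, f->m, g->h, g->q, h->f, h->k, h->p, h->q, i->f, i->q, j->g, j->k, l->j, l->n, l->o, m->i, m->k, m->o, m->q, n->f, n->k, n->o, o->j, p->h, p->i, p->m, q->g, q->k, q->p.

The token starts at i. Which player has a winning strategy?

Black

A0 = {k}
A1: add {f, j} — f (White) has f→k; j (White) has j→k.
A2: add {o} — o (White) has o→j.
A3: add {n} — n (Black): all of {f, k, o} already in.
A4: add {l} — l (Black): all of {j, n, o} already in.
A5 = A4; e.g. g (White) has no edge into A4. Fixed point.
i never enters the attractor, so Black can avoid the target forever.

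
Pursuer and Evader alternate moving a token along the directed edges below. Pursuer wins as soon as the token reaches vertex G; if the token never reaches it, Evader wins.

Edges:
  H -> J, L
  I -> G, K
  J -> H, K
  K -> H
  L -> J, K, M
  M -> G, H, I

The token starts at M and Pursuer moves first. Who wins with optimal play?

Track states (vertex, player-to-move).
A0 = {(G,Pursuer), (G,Evader)}
A1: add {(I,Pursuer), (M,Pursuer)}.
(M,Pursuer) ∈ A1 ⇒ Pursuer forces the target.

Pursuer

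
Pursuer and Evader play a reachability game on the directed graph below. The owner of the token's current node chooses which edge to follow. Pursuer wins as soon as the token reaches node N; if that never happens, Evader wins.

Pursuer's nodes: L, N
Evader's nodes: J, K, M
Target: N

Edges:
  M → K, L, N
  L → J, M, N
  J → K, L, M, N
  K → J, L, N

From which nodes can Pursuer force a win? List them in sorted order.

L, N

A0 = {N}
A1: add {L} — L (Pursuer) has L→N.
A2 = A1; e.g. J (Evader) can still go to K. Fixed point.
Pursuer's winning region = {L, N}.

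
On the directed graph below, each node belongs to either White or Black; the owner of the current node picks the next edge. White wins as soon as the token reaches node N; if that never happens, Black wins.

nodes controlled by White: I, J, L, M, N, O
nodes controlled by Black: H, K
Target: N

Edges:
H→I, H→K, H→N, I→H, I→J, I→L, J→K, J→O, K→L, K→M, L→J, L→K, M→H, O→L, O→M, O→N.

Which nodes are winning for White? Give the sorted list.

A0 = {N}
A1: add {O} — O (White) has O→N.
A2: add {J} — J (White) has J→O.
A3: add {I, L} — I (White) has I→J; L (White) has L→J.
A4 = A3; e.g. H (Black) can still go to K. Fixed point.
White's winning region = {I, J, L, N, O}.

I, J, L, N, O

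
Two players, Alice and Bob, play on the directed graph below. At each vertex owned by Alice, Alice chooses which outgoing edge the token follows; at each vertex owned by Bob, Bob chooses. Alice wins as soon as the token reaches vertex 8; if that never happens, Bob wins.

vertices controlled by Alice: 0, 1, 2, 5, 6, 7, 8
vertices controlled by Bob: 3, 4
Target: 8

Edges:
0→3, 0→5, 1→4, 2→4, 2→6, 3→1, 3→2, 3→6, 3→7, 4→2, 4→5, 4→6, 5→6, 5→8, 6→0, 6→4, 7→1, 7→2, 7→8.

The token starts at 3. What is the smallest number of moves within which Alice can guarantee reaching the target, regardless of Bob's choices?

A0 = {8}
A1: add {5, 7} — 5 (Alice) has 5→8; 7 (Alice) has 7→8.
A2: add {0} — 0 (Alice) has 0→5.
A3: add {6} — 6 (Alice) has 6→0.
A4: add {2} — 2 (Alice) has 2→6.
A5: add {4} — 4 (Bob): all of {2, 5, 6} already in.
A6: add {1} — 1 (Alice) has 1→4.
A7: add {3} — 3 (Bob): all of {1, 2, 6, 7} already in.
A7 = all vertices. Fixed point.
3 enters the attractor at level 7, so Alice can force the target in 7 moves from there.

7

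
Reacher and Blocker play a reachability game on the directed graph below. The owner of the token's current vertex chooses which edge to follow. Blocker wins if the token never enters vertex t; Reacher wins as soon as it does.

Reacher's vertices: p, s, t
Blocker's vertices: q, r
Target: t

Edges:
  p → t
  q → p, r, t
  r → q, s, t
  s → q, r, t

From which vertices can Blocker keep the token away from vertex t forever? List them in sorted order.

q, r

A0 = {t}
A1: add {p, s} — p (Reacher) has p→t; s (Reacher) has s→t.
A2 = A1; e.g. q (Blocker) can still go to r. Fixed point.
Reacher's attractor = {p, s, t}; Blocker avoids the target exactly from the complement.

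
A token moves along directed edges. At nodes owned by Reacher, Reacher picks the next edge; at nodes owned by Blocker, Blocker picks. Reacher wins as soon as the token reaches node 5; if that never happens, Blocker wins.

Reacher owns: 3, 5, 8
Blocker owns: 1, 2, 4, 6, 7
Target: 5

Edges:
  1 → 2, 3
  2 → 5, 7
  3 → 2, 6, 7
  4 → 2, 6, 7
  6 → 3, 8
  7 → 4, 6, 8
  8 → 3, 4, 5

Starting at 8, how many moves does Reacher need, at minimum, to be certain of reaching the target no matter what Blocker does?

1

A0 = {5}
A1: add {8} — 8 (Reacher) has 8→5.
A2 = A1; e.g. 1 (Blocker) can still go to 2. Fixed point.
8 enters the attractor at level 1, so Reacher can force the target in 1 move from there.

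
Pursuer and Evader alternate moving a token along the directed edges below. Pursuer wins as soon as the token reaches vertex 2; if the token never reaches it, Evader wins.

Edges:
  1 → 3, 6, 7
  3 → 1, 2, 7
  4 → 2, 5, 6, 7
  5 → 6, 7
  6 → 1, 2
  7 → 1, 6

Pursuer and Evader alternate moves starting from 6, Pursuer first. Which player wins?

Track states (vertex, player-to-move).
A0 = {(2,Pursuer), (2,Evader)}
A1: add {(3,Pursuer), (4,Pursuer), (6,Pursuer)}.
(6,Pursuer) ∈ A1 ⇒ Pursuer forces the target.

Pursuer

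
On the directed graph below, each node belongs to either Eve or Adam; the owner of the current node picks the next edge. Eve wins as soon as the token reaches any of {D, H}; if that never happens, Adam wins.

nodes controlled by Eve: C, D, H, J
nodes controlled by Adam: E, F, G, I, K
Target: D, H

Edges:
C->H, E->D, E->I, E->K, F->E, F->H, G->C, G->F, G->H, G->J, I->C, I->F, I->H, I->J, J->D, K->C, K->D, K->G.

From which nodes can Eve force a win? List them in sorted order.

A0 = {D, H}
A1: add {C, J} — C (Eve) has C→H; J (Eve) has J→D.
A2 = A1; e.g. E (Adam) can still go to I. Fixed point.
Eve's winning region = {C, D, H, J}.

C, D, H, J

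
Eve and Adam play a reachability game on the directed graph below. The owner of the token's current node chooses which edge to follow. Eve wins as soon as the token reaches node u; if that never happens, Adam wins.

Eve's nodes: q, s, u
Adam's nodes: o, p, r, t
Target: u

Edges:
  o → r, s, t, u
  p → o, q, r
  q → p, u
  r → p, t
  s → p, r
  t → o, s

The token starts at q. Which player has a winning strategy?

Eve

A0 = {u}
A1: add {q} — q (Eve) has q→u.
A2 = A1; e.g. o (Adam) can still go to r. Fixed point.
q ∈ A1, so Eve can force the target.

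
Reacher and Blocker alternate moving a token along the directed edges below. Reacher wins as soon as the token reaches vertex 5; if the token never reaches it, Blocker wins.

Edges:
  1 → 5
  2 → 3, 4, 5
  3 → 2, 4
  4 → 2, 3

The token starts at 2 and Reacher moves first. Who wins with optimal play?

Reacher

Track states (vertex, player-to-move).
A0 = {(5,Reacher), (5,Blocker)}
A1: add {(1,Reacher), (1,Blocker), (2,Reacher)}.
(2,Reacher) ∈ A1 ⇒ Reacher forces the target.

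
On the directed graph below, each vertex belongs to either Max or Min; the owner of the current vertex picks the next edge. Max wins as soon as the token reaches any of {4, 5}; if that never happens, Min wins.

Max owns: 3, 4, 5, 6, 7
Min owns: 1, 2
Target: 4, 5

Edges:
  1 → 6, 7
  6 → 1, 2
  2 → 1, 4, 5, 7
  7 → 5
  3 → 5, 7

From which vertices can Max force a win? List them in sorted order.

A0 = {4, 5}
A1: add {3, 7} — 3 (Max) has 3→5; 7 (Max) has 7→5.
A2 = A1; e.g. 1 (Min) can still go to 6. Fixed point.
Max's winning region = {3, 4, 5, 7}.

3, 4, 5, 7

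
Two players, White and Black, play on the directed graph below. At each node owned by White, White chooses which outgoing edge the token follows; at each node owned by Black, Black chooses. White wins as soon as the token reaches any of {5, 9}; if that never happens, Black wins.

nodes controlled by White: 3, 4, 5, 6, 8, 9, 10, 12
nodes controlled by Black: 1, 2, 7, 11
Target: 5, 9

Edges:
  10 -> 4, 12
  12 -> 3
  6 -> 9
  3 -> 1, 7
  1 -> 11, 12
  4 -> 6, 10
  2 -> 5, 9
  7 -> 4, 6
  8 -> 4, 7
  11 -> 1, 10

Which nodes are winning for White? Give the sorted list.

2, 3, 4, 5, 6, 7, 8, 9, 10, 12

A0 = {5, 9}
A1: add {2, 6} — 2 (Black): all of {5, 9} already in; 6 (White) has 6→9.
A2: add {4} — 4 (White) has 4→6.
A3: add {7, 8, 10} — 7 (Black): all of {4, 6} already in; 8 (White) has 8→4; 10 (White) has 10→4.
A4: add {3} — 3 (White) has 3→7.
A5: add {12} — 12 (White) has 12→3.
A6 = A5; e.g. 1 (Black) can still go to 11. Fixed point.
White's winning region = {2, 3, 4, 5, 6, 7, 8, 9, 10, 12}.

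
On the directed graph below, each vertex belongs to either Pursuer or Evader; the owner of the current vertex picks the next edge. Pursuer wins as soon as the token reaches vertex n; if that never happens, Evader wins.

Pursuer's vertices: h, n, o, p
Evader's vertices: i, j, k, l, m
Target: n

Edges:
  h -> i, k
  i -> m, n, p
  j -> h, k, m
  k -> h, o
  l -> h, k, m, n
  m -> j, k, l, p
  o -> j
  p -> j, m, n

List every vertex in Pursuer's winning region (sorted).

n, p

A0 = {n}
A1: add {p} — p (Pursuer) has p→n.
A2 = A1; e.g. h (Pursuer) has no edge into A1. Fixed point.
Pursuer's winning region = {n, p}.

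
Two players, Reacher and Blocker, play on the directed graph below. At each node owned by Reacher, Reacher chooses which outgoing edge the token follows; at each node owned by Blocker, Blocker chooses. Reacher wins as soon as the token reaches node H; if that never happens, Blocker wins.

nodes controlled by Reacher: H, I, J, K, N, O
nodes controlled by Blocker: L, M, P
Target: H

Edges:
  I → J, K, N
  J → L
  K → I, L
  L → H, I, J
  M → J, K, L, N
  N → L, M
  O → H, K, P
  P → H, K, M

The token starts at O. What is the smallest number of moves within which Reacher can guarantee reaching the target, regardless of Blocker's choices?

1

A0 = {H}
A1: add {O} — O (Reacher) has O→H.
A2 = A1; e.g. I (Reacher) has no edge into A1. Fixed point.
O enters the attractor at level 1, so Reacher can force the target in 1 move from there.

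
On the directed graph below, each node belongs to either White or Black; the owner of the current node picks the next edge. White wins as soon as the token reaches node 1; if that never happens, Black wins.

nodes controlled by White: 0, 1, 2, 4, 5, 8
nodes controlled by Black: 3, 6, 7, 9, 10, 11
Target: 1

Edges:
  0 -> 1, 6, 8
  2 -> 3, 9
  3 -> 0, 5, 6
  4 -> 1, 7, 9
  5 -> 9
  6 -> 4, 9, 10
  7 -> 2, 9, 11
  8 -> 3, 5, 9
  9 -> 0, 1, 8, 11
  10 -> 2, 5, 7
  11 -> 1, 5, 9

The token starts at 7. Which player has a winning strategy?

A0 = {1}
A1: add {0, 4} — 0 (White) has 0→1; 4 (White) has 4→1.
A2 = A1; e.g. 2 (White) has no edge into A1. Fixed point.
7 never enters the attractor, so Black can avoid the target forever.

Black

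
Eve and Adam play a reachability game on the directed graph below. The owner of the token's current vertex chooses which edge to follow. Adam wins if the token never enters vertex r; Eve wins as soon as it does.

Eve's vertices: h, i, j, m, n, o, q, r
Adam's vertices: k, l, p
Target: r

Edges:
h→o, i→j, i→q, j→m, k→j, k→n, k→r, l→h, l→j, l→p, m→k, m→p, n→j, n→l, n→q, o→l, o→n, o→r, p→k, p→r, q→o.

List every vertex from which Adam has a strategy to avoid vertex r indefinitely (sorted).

j, k, l, m, p

A0 = {r}
A1: add {o} — o (Eve) has o→r.
A2: add {h, q} — h (Eve) has h→o; q (Eve) has q→o.
A3: add {i, n} — i (Eve) has i→q; n (Eve) has n→q.
A4 = A3; e.g. j (Eve) has no edge into A3. Fixed point.
Eve's attractor = {h, i, n, o, q, r}; Adam avoids the target exactly from the complement.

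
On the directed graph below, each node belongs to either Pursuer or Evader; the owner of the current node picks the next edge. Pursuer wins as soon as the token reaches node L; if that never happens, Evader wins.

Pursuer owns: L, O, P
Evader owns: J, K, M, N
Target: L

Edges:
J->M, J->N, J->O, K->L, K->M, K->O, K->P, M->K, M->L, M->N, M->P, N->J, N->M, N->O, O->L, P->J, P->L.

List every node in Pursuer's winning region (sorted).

A0 = {L}
A1: add {O, P} — O (Pursuer) has O→L; P (Pursuer) has P→L.
A2 = A1; e.g. J (Evader) can still go to M. Fixed point.
Pursuer's winning region = {L, O, P}.

L, O, P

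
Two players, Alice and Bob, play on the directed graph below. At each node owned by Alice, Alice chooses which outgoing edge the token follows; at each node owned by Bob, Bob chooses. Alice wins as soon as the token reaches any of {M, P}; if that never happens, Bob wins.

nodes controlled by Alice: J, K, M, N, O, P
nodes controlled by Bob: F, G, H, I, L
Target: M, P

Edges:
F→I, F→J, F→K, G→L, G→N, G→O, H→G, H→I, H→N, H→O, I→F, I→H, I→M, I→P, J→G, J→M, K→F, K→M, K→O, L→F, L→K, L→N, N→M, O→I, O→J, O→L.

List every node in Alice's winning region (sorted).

A0 = {M, P}
A1: add {J, K, N} — J (Alice) has J→M; K (Alice) has K→M; N (Alice) has N→M.
A2: add {O} — O (Alice) has O→J.
A3 = A2; e.g. F (Bob) can still go to I. Fixed point.
Alice's winning region = {J, K, M, N, O, P}.

J, K, M, N, O, P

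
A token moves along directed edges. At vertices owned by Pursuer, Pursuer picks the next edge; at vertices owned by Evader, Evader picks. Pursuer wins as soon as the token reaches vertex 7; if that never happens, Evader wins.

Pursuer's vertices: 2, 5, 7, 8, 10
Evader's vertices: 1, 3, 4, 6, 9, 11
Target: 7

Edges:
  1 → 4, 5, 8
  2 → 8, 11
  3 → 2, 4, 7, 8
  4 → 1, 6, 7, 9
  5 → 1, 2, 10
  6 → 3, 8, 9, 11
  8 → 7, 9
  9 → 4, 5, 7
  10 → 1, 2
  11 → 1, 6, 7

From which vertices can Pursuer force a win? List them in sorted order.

A0 = {7}
A1: add {8} — 8 (Pursuer) has 8→7.
A2: add {2} — 2 (Pursuer) has 2→8.
A3: add {5, 10} — 5 (Pursuer) has 5→2; 10 (Pursuer) has 10→2.
A4 = A3; e.g. 1 (Evader) can still go to 4. Fixed point.
Pursuer's winning region = {2, 5, 7, 8, 10}.

2, 5, 7, 8, 10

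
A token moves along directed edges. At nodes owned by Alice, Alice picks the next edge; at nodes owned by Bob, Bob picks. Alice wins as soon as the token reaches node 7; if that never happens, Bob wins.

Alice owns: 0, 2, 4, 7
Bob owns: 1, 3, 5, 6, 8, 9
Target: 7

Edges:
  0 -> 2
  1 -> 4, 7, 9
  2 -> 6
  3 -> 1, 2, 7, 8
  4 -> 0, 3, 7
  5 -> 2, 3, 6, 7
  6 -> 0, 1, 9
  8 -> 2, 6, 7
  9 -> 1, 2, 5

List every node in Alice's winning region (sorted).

4, 7

A0 = {7}
A1: add {4} — 4 (Alice) has 4→7.
A2 = A1; e.g. 0 (Alice) has no edge into A1. Fixed point.
Alice's winning region = {4, 7}.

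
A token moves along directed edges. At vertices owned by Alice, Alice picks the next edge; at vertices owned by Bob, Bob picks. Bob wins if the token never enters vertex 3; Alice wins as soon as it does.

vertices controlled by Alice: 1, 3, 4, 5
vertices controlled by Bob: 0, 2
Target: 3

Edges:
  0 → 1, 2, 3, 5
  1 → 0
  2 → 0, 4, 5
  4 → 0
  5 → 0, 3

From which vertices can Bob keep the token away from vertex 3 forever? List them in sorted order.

0, 1, 2, 4

A0 = {3}
A1: add {5} — 5 (Alice) has 5→3.
A2 = A1; e.g. 0 (Bob) can still go to 1. Fixed point.
Alice's attractor = {3, 5}; Bob avoids the target exactly from the complement.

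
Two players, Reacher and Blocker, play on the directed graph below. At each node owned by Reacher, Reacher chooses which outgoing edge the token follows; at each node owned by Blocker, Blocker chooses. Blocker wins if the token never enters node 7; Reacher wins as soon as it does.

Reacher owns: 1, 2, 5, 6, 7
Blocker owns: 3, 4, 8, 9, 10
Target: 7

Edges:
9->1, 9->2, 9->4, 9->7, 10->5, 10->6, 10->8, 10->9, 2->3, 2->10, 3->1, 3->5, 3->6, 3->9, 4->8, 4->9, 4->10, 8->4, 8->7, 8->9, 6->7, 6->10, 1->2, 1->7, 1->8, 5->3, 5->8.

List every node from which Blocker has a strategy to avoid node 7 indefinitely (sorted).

A0 = {7}
A1: add {1, 6} — 1 (Reacher) has 1→7; 6 (Reacher) has 6→7.
A2 = A1; e.g. 2 (Reacher) has no edge into A1. Fixed point.
Reacher's attractor = {1, 6, 7}; Blocker avoids the target exactly from the complement.

2, 3, 4, 5, 8, 9, 10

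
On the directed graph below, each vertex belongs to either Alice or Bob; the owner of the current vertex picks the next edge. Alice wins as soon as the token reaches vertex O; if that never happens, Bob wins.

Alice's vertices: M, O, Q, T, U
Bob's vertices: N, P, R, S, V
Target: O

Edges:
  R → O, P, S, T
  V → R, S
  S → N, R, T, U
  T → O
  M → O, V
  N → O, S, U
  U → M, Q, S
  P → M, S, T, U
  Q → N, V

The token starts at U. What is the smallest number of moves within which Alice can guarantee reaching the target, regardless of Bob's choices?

2

A0 = {O}
A1: add {M, T} — M (Alice) has M→O; T (Alice) has T→O.
A2: add {U} — U (Alice) has U→M.
A3 = A2; e.g. N (Bob) can still go to S. Fixed point.
U enters the attractor at level 2, so Alice can force the target in 2 moves from there.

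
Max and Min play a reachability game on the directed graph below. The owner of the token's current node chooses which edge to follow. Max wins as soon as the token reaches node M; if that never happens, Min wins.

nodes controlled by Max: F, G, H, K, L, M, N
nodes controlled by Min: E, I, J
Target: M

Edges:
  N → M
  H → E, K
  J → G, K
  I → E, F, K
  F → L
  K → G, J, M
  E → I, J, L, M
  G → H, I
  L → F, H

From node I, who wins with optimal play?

A0 = {M}
A1: add {K, N} — K (Max) has K→M; N (Max) has N→M.
A2: add {H} — H (Max) has H→K.
A3: add {G, L} — G (Max) has G→H; L (Max) has L→H.
A4: add {F, J} — F (Max) has F→L; J (Min): all of {G, K} already in.
A5 = A4; e.g. E (Min) can still go to I. Fixed point.
I never enters the attractor, so Min can avoid the target forever.

Min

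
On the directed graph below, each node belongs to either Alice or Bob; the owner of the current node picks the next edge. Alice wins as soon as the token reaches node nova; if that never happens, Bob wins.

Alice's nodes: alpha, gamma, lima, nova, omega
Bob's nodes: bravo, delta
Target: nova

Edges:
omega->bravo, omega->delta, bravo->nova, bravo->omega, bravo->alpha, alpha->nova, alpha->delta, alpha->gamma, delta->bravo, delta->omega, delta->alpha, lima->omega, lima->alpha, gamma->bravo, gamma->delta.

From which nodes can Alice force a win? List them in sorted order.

alpha, lima, nova

A0 = {nova}
A1: add {alpha} — alpha (Alice) has alpha→nova.
A2: add {lima} — lima (Alice) has lima→alpha.
A3 = A2; e.g. bravo (Bob) can still go to omega. Fixed point.
Alice's winning region = {alpha, lima, nova}.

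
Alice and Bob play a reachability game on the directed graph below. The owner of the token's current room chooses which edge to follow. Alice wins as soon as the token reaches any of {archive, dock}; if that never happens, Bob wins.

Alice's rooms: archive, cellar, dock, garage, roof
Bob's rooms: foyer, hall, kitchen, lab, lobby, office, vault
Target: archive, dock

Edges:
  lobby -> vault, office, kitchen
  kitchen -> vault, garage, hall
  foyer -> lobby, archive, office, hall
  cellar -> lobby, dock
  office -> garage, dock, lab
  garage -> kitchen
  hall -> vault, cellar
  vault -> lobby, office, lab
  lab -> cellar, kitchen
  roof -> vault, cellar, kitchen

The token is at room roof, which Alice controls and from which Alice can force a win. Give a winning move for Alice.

A0 = {archive, dock}
A1: add {cellar} — cellar (Alice) has cellar→dock.
A2: add {roof} — roof (Alice) has roof→cellar.
A3 = A2; e.g. vault (Bob) can still go to lobby. Fixed point.
From roof, successor cellar is in the attractor (rank 1); the other successors kitchen, vault are not.

cellar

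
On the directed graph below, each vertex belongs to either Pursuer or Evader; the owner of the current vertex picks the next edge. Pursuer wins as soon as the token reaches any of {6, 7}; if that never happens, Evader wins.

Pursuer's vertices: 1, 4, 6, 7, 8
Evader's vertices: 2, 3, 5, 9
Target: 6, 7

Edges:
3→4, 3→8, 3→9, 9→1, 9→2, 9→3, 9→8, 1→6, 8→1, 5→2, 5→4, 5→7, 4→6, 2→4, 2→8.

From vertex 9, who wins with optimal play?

A0 = {6, 7}
A1: add {1, 4} — 1 (Pursuer) has 1→6; 4 (Pursuer) has 4→6.
A2: add {8} — 8 (Pursuer) has 8→1.
A3: add {2} — 2 (Evader): all of {4, 8} already in.
A4: add {5} — 5 (Evader): all of {2, 4, 7} already in.
A5 = A4; e.g. 3 (Evader) can still go to 9. Fixed point.
9 never enters the attractor, so Evader can avoid the target forever.

Evader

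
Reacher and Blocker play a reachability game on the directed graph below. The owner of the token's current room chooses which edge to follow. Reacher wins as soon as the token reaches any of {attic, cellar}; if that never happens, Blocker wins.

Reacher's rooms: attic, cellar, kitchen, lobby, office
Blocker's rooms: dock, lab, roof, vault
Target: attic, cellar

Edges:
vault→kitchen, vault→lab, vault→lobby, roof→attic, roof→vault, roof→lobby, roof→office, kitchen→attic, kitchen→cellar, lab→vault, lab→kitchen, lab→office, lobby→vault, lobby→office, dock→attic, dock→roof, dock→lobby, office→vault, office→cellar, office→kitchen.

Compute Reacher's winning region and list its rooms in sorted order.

A0 = {attic, cellar}
A1: add {kitchen, office} — kitchen (Reacher) has kitchen→attic; office (Reacher) has office→cellar.
A2: add {lobby} — lobby (Reacher) has lobby→office.
A3 = A2; e.g. vault (Blocker) can still go to lab. Fixed point.
Reacher's winning region = {attic, cellar, kitchen, lobby, office}.

attic, cellar, kitchen, lobby, office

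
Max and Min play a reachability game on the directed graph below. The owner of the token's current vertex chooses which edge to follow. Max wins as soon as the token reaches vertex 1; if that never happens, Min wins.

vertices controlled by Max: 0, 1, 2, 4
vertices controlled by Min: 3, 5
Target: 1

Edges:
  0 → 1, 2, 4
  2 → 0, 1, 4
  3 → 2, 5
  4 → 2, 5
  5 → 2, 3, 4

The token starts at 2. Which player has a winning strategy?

Max

A0 = {1}
A1: add {0, 2} — 0 (Max) has 0→1; 2 (Max) has 2→1.
2 ∈ A1, so Max can force the target.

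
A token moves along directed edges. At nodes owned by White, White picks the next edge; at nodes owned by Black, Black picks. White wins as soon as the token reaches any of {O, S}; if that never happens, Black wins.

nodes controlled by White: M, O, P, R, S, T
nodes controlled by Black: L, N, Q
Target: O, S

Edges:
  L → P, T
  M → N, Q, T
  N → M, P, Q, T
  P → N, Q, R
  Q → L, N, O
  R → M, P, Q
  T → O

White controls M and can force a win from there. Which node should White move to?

T

A0 = {O, S}
A1: add {T} — T (White) has T→O.
A2: add {M} — M (White) has M→T.
A3: add {R} — R (White) has R→M.
A4: add {P} — P (White) has P→R.
A5: add {L} — L (Black): all of {P, T} already in.
A6 = A5; e.g. N (Black) can still go to Q. Fixed point.
From M, successor T is in the attractor (rank 1); the other successors N, Q are not.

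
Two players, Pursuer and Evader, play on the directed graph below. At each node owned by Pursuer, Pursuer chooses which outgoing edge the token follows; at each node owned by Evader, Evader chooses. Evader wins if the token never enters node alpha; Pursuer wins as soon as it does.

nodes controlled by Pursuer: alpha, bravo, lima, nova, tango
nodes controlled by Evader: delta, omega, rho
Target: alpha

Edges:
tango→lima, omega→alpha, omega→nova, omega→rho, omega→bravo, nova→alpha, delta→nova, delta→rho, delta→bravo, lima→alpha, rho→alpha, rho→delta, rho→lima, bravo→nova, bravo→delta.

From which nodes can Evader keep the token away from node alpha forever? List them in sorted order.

A0 = {alpha}
A1: add {lima, nova} — nova (Pursuer) has nova→alpha; lima (Pursuer) has lima→alpha.
A2: add {bravo, tango} — tango (Pursuer) has tango→lima; bravo (Pursuer) has bravo→nova.
A3 = A2; e.g. omega (Evader) can still go to rho. Fixed point.
Pursuer's attractor = {alpha, bravo, lima, nova, tango}; Evader avoids the target exactly from the complement.

delta, omega, rho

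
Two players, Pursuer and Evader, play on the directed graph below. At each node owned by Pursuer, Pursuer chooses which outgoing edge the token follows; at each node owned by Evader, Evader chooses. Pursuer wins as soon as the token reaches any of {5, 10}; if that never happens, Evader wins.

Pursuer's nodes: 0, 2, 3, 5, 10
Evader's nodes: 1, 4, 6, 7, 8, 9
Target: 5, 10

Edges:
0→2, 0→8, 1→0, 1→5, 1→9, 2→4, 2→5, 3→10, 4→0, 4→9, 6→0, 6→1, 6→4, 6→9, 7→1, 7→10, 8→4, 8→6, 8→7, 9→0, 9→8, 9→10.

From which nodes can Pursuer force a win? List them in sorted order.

A0 = {5, 10}
A1: add {2, 3} — 2 (Pursuer) has 2→5; 3 (Pursuer) has 3→10.
A2: add {0} — 0 (Pursuer) has 0→2.
A3 = A2; e.g. 1 (Evader) can still go to 9. Fixed point.
Pursuer's winning region = {0, 2, 3, 5, 10}.

0, 2, 3, 5, 10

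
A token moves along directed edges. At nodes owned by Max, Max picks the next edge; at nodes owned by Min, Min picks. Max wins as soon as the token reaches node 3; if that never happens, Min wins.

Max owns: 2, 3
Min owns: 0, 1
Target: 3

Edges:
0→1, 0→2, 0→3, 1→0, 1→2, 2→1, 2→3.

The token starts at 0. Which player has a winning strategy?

A0 = {3}
A1: add {2} — 2 (Max) has 2→3.
A2 = A1; e.g. 0 (Min) can still go to 1. Fixed point.
0 never enters the attractor, so Min can avoid the target forever.

Min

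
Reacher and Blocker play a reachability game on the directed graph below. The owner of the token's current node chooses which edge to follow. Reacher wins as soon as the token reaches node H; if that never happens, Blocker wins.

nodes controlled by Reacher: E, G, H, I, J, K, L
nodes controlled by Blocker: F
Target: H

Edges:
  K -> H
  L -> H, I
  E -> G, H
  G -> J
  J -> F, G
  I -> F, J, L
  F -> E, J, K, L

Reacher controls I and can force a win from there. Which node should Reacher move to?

A0 = {H}
A1: add {E, K, L} — E (Reacher) has E→H; K (Reacher) has K→H; L (Reacher) has L→H.
A2: add {I} — I (Reacher) has I→L.
A3 = A2; e.g. F (Blocker) can still go to J. Fixed point.
From I, successor L is in the attractor (rank 1); the other successors F, J are not.

L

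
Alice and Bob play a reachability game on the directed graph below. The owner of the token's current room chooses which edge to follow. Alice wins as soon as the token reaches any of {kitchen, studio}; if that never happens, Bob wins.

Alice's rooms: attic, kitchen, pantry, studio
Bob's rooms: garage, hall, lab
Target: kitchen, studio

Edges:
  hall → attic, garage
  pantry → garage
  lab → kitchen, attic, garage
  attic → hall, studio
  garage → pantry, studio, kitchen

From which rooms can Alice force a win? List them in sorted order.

A0 = {kitchen, studio}
A1: add {attic} — attic (Alice) has attic→studio.
A2 = A1; e.g. hall (Bob) can still go to garage. Fixed point.
Alice's winning region = {attic, kitchen, studio}.

attic, kitchen, studio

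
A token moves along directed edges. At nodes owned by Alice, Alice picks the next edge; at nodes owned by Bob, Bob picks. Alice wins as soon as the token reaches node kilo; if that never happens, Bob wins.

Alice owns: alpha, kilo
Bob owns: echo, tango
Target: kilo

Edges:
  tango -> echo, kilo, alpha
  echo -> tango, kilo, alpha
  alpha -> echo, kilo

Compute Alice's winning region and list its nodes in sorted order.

alpha, kilo

A0 = {kilo}
A1: add {alpha} — alpha (Alice) has alpha→kilo.
A2 = A1; e.g. tango (Bob) can still go to echo. Fixed point.
Alice's winning region = {alpha, kilo}.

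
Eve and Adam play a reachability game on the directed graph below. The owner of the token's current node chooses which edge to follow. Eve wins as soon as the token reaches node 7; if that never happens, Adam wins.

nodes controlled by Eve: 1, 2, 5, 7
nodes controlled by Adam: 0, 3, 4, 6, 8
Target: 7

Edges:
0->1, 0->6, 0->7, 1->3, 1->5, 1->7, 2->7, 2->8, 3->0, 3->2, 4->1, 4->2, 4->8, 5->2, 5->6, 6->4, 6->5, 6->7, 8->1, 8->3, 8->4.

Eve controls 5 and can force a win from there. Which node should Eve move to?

2

A0 = {7}
A1: add {1, 2} — 1 (Eve) has 1→7; 2 (Eve) has 2→7.
A2: add {5} — 5 (Eve) has 5→2.
A3 = A2; e.g. 0 (Adam) can still go to 6. Fixed point.
From 5, successor 2 is in the attractor (rank 1); the other successor 6 is not.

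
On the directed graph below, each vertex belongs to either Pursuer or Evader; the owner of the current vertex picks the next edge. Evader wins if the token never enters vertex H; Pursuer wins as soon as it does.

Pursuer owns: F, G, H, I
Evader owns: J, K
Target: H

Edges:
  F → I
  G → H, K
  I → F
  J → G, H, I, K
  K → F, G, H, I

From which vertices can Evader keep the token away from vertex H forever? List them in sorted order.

F, I, J, K

A0 = {H}
A1: add {G} — G (Pursuer) has G→H.
A2 = A1; e.g. F (Pursuer) has no edge into A1. Fixed point.
Pursuer's attractor = {G, H}; Evader avoids the target exactly from the complement.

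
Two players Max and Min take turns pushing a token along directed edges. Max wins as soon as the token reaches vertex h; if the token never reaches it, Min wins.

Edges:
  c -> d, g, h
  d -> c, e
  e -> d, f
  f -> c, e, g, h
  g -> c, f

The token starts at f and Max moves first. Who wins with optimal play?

Track states (vertex, player-to-move).
A0 = {(h,Max), (h,Min)}
A1: add {(c,Max), (f,Max)}.
(f,Max) ∈ A1 ⇒ Max forces the target.

Max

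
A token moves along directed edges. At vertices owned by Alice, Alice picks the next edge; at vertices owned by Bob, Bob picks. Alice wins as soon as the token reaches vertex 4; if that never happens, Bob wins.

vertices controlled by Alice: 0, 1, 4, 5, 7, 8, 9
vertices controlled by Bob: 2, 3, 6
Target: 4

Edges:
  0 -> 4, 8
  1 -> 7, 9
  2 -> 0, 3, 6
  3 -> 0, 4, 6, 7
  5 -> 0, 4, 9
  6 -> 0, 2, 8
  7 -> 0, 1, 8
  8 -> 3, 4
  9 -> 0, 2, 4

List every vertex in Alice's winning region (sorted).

A0 = {4}
A1: add {0, 5, 8, 9} — 0 (Alice) has 0→4; 5 (Alice) has 5→4; 8 (Alice) has 8→4; 9 (Alice) has 9→4.
A2: add {1, 7} — 1 (Alice) has 1→9; 7 (Alice) has 7→0.
A3 = A2; e.g. 2 (Bob) can still go to 3. Fixed point.
Alice's winning region = {0, 1, 4, 5, 7, 8, 9}.

0, 1, 4, 5, 7, 8, 9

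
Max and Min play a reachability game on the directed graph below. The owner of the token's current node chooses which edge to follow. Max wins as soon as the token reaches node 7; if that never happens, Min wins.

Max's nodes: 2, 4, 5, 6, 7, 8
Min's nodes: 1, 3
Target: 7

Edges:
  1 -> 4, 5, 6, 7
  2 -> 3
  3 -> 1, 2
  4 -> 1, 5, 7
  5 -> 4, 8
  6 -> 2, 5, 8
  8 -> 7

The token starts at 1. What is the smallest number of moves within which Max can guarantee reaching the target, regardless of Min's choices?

A0 = {7}
A1: add {4, 8} — 4 (Max) has 4→7; 8 (Max) has 8→7.
A2: add {5, 6} — 5 (Max) has 5→4; 6 (Max) has 6→8.
A3: add {1} — 1 (Min): all of {4, 5, 6, 7} already in.
A4 = A3; e.g. 2 (Max) has no edge into A3. Fixed point.
1 enters the attractor at level 3, so Max can force the target in 3 moves from there.

3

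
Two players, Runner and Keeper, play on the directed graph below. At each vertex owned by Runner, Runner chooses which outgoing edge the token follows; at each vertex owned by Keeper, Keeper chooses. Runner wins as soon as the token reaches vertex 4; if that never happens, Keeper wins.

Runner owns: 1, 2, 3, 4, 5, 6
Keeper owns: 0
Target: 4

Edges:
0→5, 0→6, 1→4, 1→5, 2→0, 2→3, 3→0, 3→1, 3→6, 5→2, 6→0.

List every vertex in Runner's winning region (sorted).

A0 = {4}
A1: add {1} — 1 (Runner) has 1→4.
A2: add {3} — 3 (Runner) has 3→1.
A3: add {2} — 2 (Runner) has 2→3.
A4: add {5} — 5 (Runner) has 5→2.
A5 = A4; e.g. 0 (Keeper) can still go to 6. Fixed point.
Runner's winning region = {1, 2, 3, 4, 5}.

1, 2, 3, 4, 5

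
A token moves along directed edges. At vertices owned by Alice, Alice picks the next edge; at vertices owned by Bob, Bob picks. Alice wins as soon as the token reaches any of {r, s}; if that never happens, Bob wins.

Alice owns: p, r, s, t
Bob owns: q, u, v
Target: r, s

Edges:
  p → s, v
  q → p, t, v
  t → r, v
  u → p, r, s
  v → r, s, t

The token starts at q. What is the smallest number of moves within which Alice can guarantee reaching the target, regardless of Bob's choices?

A0 = {r, s}
A1: add {p, t} — p (Alice) has p→s; t (Alice) has t→r.
A2: add {u, v} — u (Bob): all of {p, r, s} already in; v (Bob): all of {r, s, t} already in.
A3: add {q} — q (Bob): all of {p, t, v} already in.
A3 = all vertices. Fixed point.
q enters the attractor at level 3, so Alice can force the target in 3 moves from there.

3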